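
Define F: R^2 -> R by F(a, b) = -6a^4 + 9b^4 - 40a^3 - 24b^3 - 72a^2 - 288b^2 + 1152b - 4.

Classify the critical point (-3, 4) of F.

The mixed partial ∂²F/∂a∂b is 0, so the Hessian at any point is diag(F_aa, F_bb) = diag(-24(3a^2 + 10a + 6), 36(3b^2 - 4b - 16)).
At (-3, 4): H = diag(-72, 576).
The eigenvalues have opposite signs, so H is indefinite: a saddle point.

saddle point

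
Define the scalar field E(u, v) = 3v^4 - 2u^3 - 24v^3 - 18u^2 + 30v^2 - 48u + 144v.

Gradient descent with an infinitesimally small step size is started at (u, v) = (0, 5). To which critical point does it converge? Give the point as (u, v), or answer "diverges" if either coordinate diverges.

diverges

E is separable, so gradient descent decouples: u follows -∂E/∂u, v follows -∂E/∂v.
∂E/∂u = -6(u + 2)(u + 4); at u=0 this is -48, so u increases.
∂E/∂v = 12(v - 4)(v - 3)(v + 1); at v=5 this is 144, so v decreases.
The u-coordinate has no critical point in that direction and runs off to infinity.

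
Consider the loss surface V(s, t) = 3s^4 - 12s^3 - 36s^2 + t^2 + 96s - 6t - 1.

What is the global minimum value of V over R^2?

V(s,t) separates as P(s) + Q(t) − 1, so its minimum is min P + min Q − 1.
P'(s) = 12(s - 4)(s - 1)(s + 2) vanishes at s ∈ {-2, 1, 4}; Q'(t) = 2(t - 3) vanishes at t ∈ {3}.
Local minima of P (where P''>0): P(-2)=-192, P(4)=-192. Local minima of Q: Q(3)=-9.
So the global minimum of V is P(-2) + Q(3) − 1 = -192 − 9 − 1 = -202, attained at (-2, 3).

-202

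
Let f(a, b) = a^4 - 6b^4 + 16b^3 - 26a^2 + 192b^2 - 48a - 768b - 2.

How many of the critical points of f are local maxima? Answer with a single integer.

2

f separates as a function of a plus a function of b, so ∇f=0 decouples.
∂f/∂a = 4(a - 4)(a + 1)(a + 3) = 0 at a ∈ {-3, -1, 4}; ∂f/∂b = -24(b - 4)(b - 2)(b + 4) = 0 at b ∈ {-4, 2, 4}.
The Hessian is diagonal: diag(f_aa, f_bb). Second derivatives: f_aa(-3)=56, f_aa(-1)=-40, f_aa(4)=140; f_bb(-4)=-1152, f_bb(2)=288, f_bb(4)=-384.
Local maxima occur where both diagonal entries negative: (-1, -4), (-1, 4). Count: 2.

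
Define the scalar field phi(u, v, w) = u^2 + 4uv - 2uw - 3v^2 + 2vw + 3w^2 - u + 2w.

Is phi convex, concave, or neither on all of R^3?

phi is quadratic, so its Hessian is the constant matrix H = [[2, 4, -2], [4, -6, 2], [-2, 2, 6]].
Leading principal minors: 2, -28, -184.
Neither pattern holds ⇒ H is indefinite ⇒ neither convex nor concave.

neither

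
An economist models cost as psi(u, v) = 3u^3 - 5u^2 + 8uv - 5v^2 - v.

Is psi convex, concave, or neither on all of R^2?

neither

The term 3u^3 is cubic, so the Hessian is not constant.
∂²psi/∂u² = 18u - 10, which takes both signs as u varies (negative for sufficiently negative u). A diagonal entry of the Hessian changing sign means the Hessian is neither positive- nor negative-semidefinite on all of R^2.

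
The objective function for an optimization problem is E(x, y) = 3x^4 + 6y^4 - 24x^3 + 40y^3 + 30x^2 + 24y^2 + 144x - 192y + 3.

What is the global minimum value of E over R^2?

-206

E(x,y) separates as P(x) + Q(y) + 3, so its minimum is min P + min Q + 3.
P'(x) = 12(x - 4)(x - 3)(x + 1) vanishes at x ∈ {-1, 3, 4}; Q'(y) = 24(y - 1)(y + 2)(y + 4) vanishes at y ∈ {-4, -2, 1}.
Local minima of P (where P''>0): P(-1)=-87, P(4)=288. Local minima of Q: Q(-4)=128, Q(1)=-122.
So the global minimum of E is P(-1) + Q(1) + 3 = -87 − 122 + 3 = -206, attained at (-1, 1).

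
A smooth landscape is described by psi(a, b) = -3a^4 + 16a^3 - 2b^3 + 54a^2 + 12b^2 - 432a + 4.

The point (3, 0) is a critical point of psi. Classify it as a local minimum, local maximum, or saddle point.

The mixed partial ∂²psi/∂a∂b is 0, so the Hessian at any point is diag(psi_aa, psi_bb) = diag(12(-3a^2 + 8a + 9), 12(-b + 2)).
At (3, 0): H = diag(72, 24).
Both eigenvalues are positive, so H is positive definite: a local minimum.

local minimum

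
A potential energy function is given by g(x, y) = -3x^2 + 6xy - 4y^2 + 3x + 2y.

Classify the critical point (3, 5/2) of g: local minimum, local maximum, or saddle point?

The Hessian of g is constant: H = [[-6, 6], [6, -8]].
det(H) = (-6)·(-8) − 6² = 12.
det(H) > 0 and tr(H) = -14 < 0, so H is negative definite and the point is a local maximum.

local maximum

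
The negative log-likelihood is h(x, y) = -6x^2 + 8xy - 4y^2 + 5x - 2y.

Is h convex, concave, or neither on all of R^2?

h is quadratic, so its Hessian is the constant matrix H = [[-12, 8], [8, -8]].
det(H) = 32, tr(H) = -20.
det(H) > 0 and tr(H) < 0, so H is negative definite everywhere: concave.

concave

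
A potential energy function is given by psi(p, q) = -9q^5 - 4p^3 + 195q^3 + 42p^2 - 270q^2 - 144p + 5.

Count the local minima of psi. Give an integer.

2

psi separates as a function of p plus a function of q, so ∇psi=0 decouples.
∂psi/∂p = -12(p - 4)(p - 3) = 0 at p ∈ {3, 4}; ∂psi/∂q = -45q(q - 3)(q - 1)(q + 4) = 0 at q ∈ {-4, 0, 1, 3}.
The Hessian is diagonal: diag(psi_pp, psi_qq). Second derivatives: psi_pp(3)=12, psi_pp(4)=-12; psi_qq(-4)=6300, psi_qq(0)=-540, psi_qq(1)=450, psi_qq(3)=-1890.
Local minima occur where both diagonal entries positive: (3, -4), (3, 1). Count: 2.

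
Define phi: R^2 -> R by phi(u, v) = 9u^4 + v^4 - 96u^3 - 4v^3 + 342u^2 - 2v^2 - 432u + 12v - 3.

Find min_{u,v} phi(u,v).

phi(u,v) separates as P(u) + Q(v) − 3, so its minimum is min P + min Q − 3.
P'(u) = 36(u - 4)(u - 3)(u - 1) vanishes at u ∈ {1, 3, 4}; Q'(v) = 4(v - 3)(v - 1)(v + 1) vanishes at v ∈ {-1, 1, 3}.
Local minima of P (where P''>0): P(1)=-177, P(4)=-96. Local minima of Q: Q(-1)=-9, Q(3)=-9.
So the global minimum of phi is P(1) + Q(-1) − 3 = -177 − 9 − 3 = -189, attained at (1, -1).

-189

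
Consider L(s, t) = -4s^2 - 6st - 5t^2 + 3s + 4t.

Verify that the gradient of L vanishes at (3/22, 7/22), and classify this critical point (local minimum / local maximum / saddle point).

local maximum

∇L = (-8s - 6t + 3, -6s - 10t + 4); substituting (3/22, 7/22) gives ∇L = (0, 0), so (3/22, 7/22) is indeed a critical point.
The Hessian of L is constant: H = [[-8, -6], [-6, -10]].
det(H) = (-8)·(-10) − (-6)² = 44.
det(H) > 0 and tr(H) = -18 < 0, so H is negative definite and the point is a local maximum.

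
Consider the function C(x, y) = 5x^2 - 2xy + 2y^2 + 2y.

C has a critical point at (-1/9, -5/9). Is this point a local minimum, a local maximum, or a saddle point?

The Hessian of C is constant: H = [[10, -2], [-2, 4]].
det(H) = 10·4 − (-2)² = 36.
det(H) > 0 and tr(H) = 14 > 0, so H is positive definite and the point is a local minimum.

local minimum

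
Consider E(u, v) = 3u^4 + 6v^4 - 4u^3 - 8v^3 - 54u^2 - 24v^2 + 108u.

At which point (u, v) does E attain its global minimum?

E(u,v) separates as P(u) + Q(v), so its minimum is min P + min Q.
P'(u) = 12(u - 3)(u - 1)(u + 3) vanishes at u ∈ {-3, 1, 3}; Q'(v) = 24v(v - 2)(v + 1) vanishes at v ∈ {-1, 0, 2}.
Local minima of P (where P''>0): P(-3)=-459, P(3)=-27. Local minima of Q: Q(-1)=-10, Q(2)=-64.
So the global minimum of E is P(-3) + Q(2) = -459 − 64 = -523, attained at (-3, 2).

(-3, 2)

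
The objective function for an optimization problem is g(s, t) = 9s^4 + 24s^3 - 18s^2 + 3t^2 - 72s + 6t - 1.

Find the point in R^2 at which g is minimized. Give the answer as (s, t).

(1, -1)

g(s,t) separates as P(s) + Q(t) − 1, so its minimum is min P + min Q − 1.
P'(s) = 36(s - 1)(s + 1)(s + 2) vanishes at s ∈ {-2, -1, 1}; Q'(t) = 6(t + 1) vanishes at t ∈ {-1}.
Local minima of P (where P''>0): P(-2)=24, P(1)=-57. Local minima of Q: Q(-1)=-3.
So the global minimum of g is P(1) + Q(-1) − 1 = -57 − 3 − 1 = -61, attained at (1, -1).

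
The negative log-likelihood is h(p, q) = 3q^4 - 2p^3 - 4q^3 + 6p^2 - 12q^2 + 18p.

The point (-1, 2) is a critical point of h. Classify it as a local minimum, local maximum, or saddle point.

The mixed partial ∂²h/∂p∂q is 0, so the Hessian at any point is diag(h_pp, h_qq) = diag(12(-p + 1), 12(3q^2 - 2q - 2)).
At (-1, 2): H = diag(24, 72).
Both eigenvalues are positive, so H is positive definite: a local minimum.

local minimum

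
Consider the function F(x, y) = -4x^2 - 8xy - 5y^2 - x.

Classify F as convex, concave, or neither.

concave

F is quadratic, so its Hessian is the constant matrix H = [[-8, -8], [-8, -10]].
det(H) = 16, tr(H) = -18.
det(H) > 0 and tr(H) < 0, so H is negative definite everywhere: concave.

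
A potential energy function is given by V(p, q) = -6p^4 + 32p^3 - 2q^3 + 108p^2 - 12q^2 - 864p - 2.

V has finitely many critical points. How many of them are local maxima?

2

V separates as a function of p plus a function of q, so ∇V=0 decouples.
∂V/∂p = -24(p - 4)(p - 3)(p + 3) = 0 at p ∈ {-3, 3, 4}; ∂V/∂q = -6q(q + 4) = 0 at q ∈ {-4, 0}.
The Hessian is diagonal: diag(V_pp, V_qq). Second derivatives: V_pp(-3)=-1008, V_pp(3)=144, V_pp(4)=-168; V_qq(-4)=24, V_qq(0)=-24.
Local maxima occur where both diagonal entries negative: (-3, 0), (4, 0). Count: 2.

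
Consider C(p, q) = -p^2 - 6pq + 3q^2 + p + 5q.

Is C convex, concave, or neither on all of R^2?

neither

C is quadratic, so its Hessian is the constant matrix H = [[-2, -6], [-6, 6]].
det(H) = -48, tr(H) = 4.
det(H) < 0, so H is indefinite: neither convex nor concave.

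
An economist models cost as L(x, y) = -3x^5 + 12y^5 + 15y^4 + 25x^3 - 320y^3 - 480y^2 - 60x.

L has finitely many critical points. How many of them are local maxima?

4

L separates as a function of x plus a function of y, so ∇L=0 decouples.
∂L/∂x = -15(x - 2)(x - 1)(x + 1)(x + 2) = 0 at x ∈ {-2, -1, 1, 2}; ∂L/∂y = 60y(y - 4)(y + 1)(y + 4) = 0 at y ∈ {-4, -1, 0, 4}.
The Hessian is diagonal: diag(L_xx, L_yy). Second derivatives: L_xx(-2)=180, L_xx(-1)=-90, L_xx(1)=90, L_xx(2)=-180; L_yy(-4)=-5760, L_yy(-1)=900, L_yy(0)=-960, L_yy(4)=9600.
Local maxima occur where both diagonal entries negative: (-1, -4), (-1, 0), (2, -4), (2, 0). Count: 4.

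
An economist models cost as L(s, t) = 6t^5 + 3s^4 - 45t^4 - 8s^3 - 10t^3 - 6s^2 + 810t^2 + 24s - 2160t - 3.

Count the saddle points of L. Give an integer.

L separates as a function of s plus a function of t, so ∇L=0 decouples.
∂L/∂s = 12(s - 2)(s - 1)(s + 1) = 0 at s ∈ {-1, 1, 2}; ∂L/∂t = 30(t - 4)(t - 3)(t - 2)(t + 3) = 0 at t ∈ {-3, 2, 3, 4}.
The Hessian is diagonal: diag(L_ss, L_tt). Second derivatives: L_ss(-1)=72, L_ss(1)=-24, L_ss(2)=36; L_tt(-3)=-6300, L_tt(2)=300, L_tt(3)=-180, L_tt(4)=420.
Saddle points occur where the two diagonal entries have opposite signs: (-1, -3), (-1, 3), (1, 2), (1, 4), (2, -3), (2, 3). Count: 6.

6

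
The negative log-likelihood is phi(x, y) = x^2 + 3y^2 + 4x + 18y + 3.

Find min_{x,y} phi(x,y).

-28

phi(x,y) separates as P(x) + Q(y) + 3, so its minimum is min P + min Q + 3.
P'(x) = 2x + 4 vanishes at x ∈ {-2}; Q'(y) = 6y + 18 vanishes at y ∈ {-3}.
Local minima of P (where P''>0): P(-2)=-4. Local minima of Q: Q(-3)=-27.
So the global minimum of phi is P(-2) + Q(-3) + 3 = -4 − 27 + 3 = -28, attained at (-2, -3).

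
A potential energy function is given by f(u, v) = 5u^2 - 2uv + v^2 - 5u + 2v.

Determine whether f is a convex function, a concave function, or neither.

f is quadratic, so its Hessian is the constant matrix H = [[10, -2], [-2, 2]].
det(H) = 16, tr(H) = 12.
det(H) > 0 and tr(H) > 0, so H is positive definite everywhere: convex.

convex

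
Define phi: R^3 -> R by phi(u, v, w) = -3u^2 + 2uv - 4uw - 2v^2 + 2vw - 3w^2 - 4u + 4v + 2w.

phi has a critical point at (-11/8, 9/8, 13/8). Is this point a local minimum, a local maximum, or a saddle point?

The Hessian is constant: H = [[-6, 2, -4], [2, -4, 2], [-4, 2, -6]].
Leading principal minors: Δ₁ = -6, Δ₂ = 20, Δ₃ = -64.
The minors alternate sign starting negative (−, +, −), so H is negative definite: a local maximum.

local maximum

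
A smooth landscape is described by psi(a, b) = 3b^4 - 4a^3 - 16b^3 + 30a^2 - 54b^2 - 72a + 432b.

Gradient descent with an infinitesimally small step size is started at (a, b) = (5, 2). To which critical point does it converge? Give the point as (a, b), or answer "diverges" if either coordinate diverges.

diverges

psi is separable, so gradient descent decouples: a follows -∂psi/∂a, b follows -∂psi/∂b.
∂psi/∂a = -12(a - 3)(a - 2); at a=5 this is -72, so a increases.
∂psi/∂b = 12(b - 4)(b - 3)(b + 3); at b=2 this is 120, so b decreases.
The a-coordinate has no critical point in that direction and runs off to infinity.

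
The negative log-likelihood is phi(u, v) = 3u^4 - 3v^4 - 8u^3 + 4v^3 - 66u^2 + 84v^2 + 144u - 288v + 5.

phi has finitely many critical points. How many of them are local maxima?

2

phi separates as a function of u plus a function of v, so ∇phi=0 decouples.
∂phi/∂u = 12(u - 4)(u - 1)(u + 3) = 0 at u ∈ {-3, 1, 4}; ∂phi/∂v = -12(v - 3)(v - 2)(v + 4) = 0 at v ∈ {-4, 2, 3}.
The Hessian is diagonal: diag(phi_uu, phi_vv). Second derivatives: phi_uu(-3)=336, phi_uu(1)=-144, phi_uu(4)=252; phi_vv(-4)=-504, phi_vv(2)=72, phi_vv(3)=-84.
Local maxima occur where both diagonal entries negative: (1, -4), (1, 3). Count: 2.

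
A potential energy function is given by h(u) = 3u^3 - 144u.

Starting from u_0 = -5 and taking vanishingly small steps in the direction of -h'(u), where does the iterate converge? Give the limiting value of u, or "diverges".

diverges

h'(u) = 9(u - 4)(u + 4), so h'(-5) = 81.
Gradient descent moves in the -h' direction, i.e. u is decreasing.
There is no critical point below u=-5, and h' keeps the same sign, so the iterate runs off to −∞.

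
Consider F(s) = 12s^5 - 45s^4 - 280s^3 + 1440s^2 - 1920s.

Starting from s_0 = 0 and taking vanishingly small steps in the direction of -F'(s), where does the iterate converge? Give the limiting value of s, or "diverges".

1

F'(s) = 60(s - 4)(s - 2)(s - 1)(s + 4), so F'(0) = -1920.
Gradient descent moves in the -F' direction, i.e. s is increasing.
The nearest critical point in that direction is s = 1, where F'' = 900 > 0 (a local minimum). The iterate converges there.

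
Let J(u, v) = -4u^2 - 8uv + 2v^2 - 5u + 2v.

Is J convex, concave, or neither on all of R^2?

J is quadratic, so its Hessian is the constant matrix H = [[-8, -8], [-8, 4]].
det(H) = -96, tr(H) = -4.
det(H) < 0, so H is indefinite: neither convex nor concave.

neither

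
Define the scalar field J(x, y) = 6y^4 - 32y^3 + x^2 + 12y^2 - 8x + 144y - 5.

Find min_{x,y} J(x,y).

-115

J(x,y) separates as P(x) + Q(y) − 5, so its minimum is min P + min Q − 5.
P'(x) = 2x - 8 vanishes at x ∈ {4}; Q'(y) = 24(y - 3)(y - 2)(y + 1) vanishes at y ∈ {-1, 2, 3}.
Local minima of P (where P''>0): P(4)=-16. Local minima of Q: Q(-1)=-94, Q(3)=162.
So the global minimum of J is P(4) + Q(-1) − 5 = -16 − 94 − 5 = -115, attained at (4, -1).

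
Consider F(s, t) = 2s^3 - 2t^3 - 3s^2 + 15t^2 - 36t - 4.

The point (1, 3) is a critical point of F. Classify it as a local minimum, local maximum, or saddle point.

The mixed partial ∂²F/∂s∂t is 0, so the Hessian at any point is diag(F_ss, F_tt) = diag(6(2s - 1), 6(-2t + 5)).
At (1, 3): H = diag(6, -6).
The eigenvalues have opposite signs, so H is indefinite: a saddle point.

saddle point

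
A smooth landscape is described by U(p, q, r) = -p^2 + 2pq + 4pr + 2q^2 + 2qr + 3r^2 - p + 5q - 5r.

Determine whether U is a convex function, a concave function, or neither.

neither

U is quadratic, so its Hessian is the constant matrix H = [[-2, 2, 4], [2, 4, 2], [4, 2, 6]].
Leading principal minors: -2, -12, -96.
Neither pattern holds ⇒ H is indefinite ⇒ neither convex nor concave.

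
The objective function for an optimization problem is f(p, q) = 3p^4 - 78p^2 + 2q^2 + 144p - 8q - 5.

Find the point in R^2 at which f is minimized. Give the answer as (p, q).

(-4, 2)

f(p,q) separates as A(p) + B(q) − 5, so its minimum is min A + min B − 5.
A'(p) = 12(p - 3)(p - 1)(p + 4) vanishes at p ∈ {-4, 1, 3}; B'(q) = 4q - 8 vanishes at q ∈ {2}.
Local minima of A (where A''>0): A(-4)=-1056, A(3)=-27. Local minima of B: B(2)=-8.
So the global minimum of f is A(-4) + B(2) − 5 = -1056 − 8 − 5 = -1069, attained at (-4, 2).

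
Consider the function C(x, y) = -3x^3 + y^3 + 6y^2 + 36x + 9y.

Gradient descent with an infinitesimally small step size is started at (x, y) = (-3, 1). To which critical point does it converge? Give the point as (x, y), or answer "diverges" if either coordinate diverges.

(-2, -1)

C is separable, so gradient descent decouples: x follows -∂C/∂x, y follows -∂C/∂y.
∂C/∂x = -9(x - 2)(x + 2); at x=-3 this is -45, so x increases.
∂C/∂y = 3(y + 1)(y + 3); at y=1 this is 24, so y decreases.
x converges to its nearest critical value -2 (a local min of the x-part); y converges to -1. The iterate converges to (-2, -1).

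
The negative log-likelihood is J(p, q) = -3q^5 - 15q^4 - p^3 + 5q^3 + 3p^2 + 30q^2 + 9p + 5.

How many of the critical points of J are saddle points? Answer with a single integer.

4

J separates as a function of p plus a function of q, so ∇J=0 decouples.
∂J/∂p = -3(p - 3)(p + 1) = 0 at p ∈ {-1, 3}; ∂J/∂q = -15q(q - 1)(q + 1)(q + 4) = 0 at q ∈ {-4, -1, 0, 1}.
The Hessian is diagonal: diag(J_pp, J_qq). Second derivatives: J_pp(-1)=12, J_pp(3)=-12; J_qq(-4)=900, J_qq(-1)=-90, J_qq(0)=60, J_qq(1)=-150.
Saddle points occur where the two diagonal entries have opposite signs: (-1, -1), (-1, 1), (3, -4), (3, 0). Count: 4.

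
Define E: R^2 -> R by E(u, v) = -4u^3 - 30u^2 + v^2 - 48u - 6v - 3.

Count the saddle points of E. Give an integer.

E separates as a function of u plus a function of v, so ∇E=0 decouples.
∂E/∂u = -12(u + 1)(u + 4) = 0 at u ∈ {-4, -1}; ∂E/∂v = 2(v - 3) = 0 at v ∈ {3}.
The Hessian is diagonal: diag(E_uu, E_vv). Second derivatives: E_uu(-4)=36, E_uu(-1)=-36; E_vv(3)=2.
Saddle points occur where the two diagonal entries have opposite signs: (-1, 3). Count: 1.

1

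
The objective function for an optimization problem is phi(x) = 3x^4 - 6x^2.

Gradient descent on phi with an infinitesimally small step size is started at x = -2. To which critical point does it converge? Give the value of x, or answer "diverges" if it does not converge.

phi'(x) = 12x(x - 1)(x + 1), so phi'(-2) = -72.
Gradient descent moves in the -phi' direction, i.e. x is increasing.
The nearest critical point in that direction is x = -1, where phi'' = 24 > 0 (a local minimum). The iterate converges there.

-1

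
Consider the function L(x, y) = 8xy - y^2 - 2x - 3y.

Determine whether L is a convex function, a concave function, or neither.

neither

L is quadratic, so its Hessian is the constant matrix H = [[0, 8], [8, -2]].
det(H) = -64, tr(H) = -2.
det(H) < 0, so H is indefinite: neither convex nor concave.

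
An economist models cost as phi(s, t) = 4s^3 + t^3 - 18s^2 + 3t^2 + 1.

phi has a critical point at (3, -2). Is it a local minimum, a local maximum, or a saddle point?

saddle point

The mixed partial ∂²phi/∂s∂t is 0, so the Hessian at any point is diag(phi_ss, phi_tt) = diag(12(2s - 3), 6(t + 1)).
At (3, -2): H = diag(36, -6).
The eigenvalues have opposite signs, so H is indefinite: a saddle point.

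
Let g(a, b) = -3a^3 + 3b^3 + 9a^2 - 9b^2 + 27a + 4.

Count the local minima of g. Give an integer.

g separates as a function of a plus a function of b, so ∇g=0 decouples.
∂g/∂a = -9(a - 3)(a + 1) = 0 at a ∈ {-1, 3}; ∂g/∂b = 9b(b - 2) = 0 at b ∈ {0, 2}.
The Hessian is diagonal: diag(g_aa, g_bb). Second derivatives: g_aa(-1)=36, g_aa(3)=-36; g_bb(0)=-18, g_bb(2)=18.
Local minima occur where both diagonal entries positive: (-1, 2). Count: 1.

1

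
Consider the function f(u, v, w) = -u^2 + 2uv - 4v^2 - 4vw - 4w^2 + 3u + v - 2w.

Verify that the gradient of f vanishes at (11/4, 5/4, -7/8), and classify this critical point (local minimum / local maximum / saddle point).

local maximum

∇f = (-2u + 2v + 3, 2u - 8v - 4w + 1, -4v - 8w - 2); substituting (11/4, 5/4, -7/8) gives ∇f = (0, 0, 0), so (11/4, 5/4, -7/8) is indeed a critical point.
The Hessian is constant: H = [[-2, 2, 0], [2, -8, -4], [0, -4, -8]].
Leading principal minors: Δ₁ = -2, Δ₂ = 12, Δ₃ = -64.
The minors alternate sign starting negative (−, +, −), so H is negative definite: a local maximum.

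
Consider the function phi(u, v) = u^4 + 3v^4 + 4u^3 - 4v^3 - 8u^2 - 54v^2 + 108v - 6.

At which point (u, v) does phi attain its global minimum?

(-4, -3)

phi(u,v) separates as P(u) + Q(v) − 6, so its minimum is min P + min Q − 6.
P'(u) = 4u(u - 1)(u + 4) vanishes at u ∈ {-4, 0, 1}; Q'(v) = 12(v - 3)(v - 1)(v + 3) vanishes at v ∈ {-3, 1, 3}.
Local minima of P (where P''>0): P(-4)=-128, P(1)=-3. Local minima of Q: Q(-3)=-459, Q(3)=-27.
So the global minimum of phi is P(-4) + Q(-3) − 6 = -128 − 459 − 6 = -593, attained at (-4, -3).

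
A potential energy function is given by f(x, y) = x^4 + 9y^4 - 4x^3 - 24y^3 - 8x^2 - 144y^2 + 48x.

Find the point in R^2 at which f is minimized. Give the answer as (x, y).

f(x,y) separates as P(x) + Q(y), so its minimum is min P + min Q.
P'(x) = 4(x - 3)(x - 2)(x + 2) vanishes at x ∈ {-2, 2, 3}; Q'(y) = 36y(y - 4)(y + 2) vanishes at y ∈ {-2, 0, 4}.
Local minima of P (where P''>0): P(-2)=-80, P(3)=45. Local minima of Q: Q(-2)=-240, Q(4)=-1536.
So the global minimum of f is P(-2) + Q(4) = -80 − 1536 = -1616, attained at (-2, 4).

(-2, 4)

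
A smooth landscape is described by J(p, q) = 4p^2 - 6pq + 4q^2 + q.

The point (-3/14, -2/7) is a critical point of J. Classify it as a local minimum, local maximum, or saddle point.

The Hessian of J is constant: H = [[8, -6], [-6, 8]].
det(H) = 8·8 − (-6)² = 28.
det(H) > 0 and tr(H) = 16 > 0, so H is positive definite and the point is a local minimum.

local minimum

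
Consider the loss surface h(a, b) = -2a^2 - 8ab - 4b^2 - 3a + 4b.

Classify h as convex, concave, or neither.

h is quadratic, so its Hessian is the constant matrix H = [[-4, -8], [-8, -8]].
det(H) = -32, tr(H) = -12.
det(H) < 0, so H is indefinite: neither convex nor concave.

neither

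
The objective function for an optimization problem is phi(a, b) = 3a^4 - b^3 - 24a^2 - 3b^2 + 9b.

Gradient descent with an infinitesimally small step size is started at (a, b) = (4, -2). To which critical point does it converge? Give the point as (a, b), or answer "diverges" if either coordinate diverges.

phi is separable, so gradient descent decouples: a follows -∂phi/∂a, b follows -∂phi/∂b.
∂phi/∂a = 12a(a - 2)(a + 2); at a=4 this is 576, so a decreases.
∂phi/∂b = -3(b - 1)(b + 3); at b=-2 this is 9, so b decreases.
a converges to its nearest critical value 2 (a local min of the a-part); b converges to -3. The iterate converges to (2, -3).

(2, -3)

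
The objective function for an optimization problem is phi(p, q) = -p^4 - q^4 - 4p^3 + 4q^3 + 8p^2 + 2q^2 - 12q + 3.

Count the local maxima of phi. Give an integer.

phi separates as a function of p plus a function of q, so ∇phi=0 decouples.
∂phi/∂p = -4p(p - 1)(p + 4) = 0 at p ∈ {-4, 0, 1}; ∂phi/∂q = -4(q - 3)(q - 1)(q + 1) = 0 at q ∈ {-1, 1, 3}.
The Hessian is diagonal: diag(phi_pp, phi_qq). Second derivatives: phi_pp(-4)=-80, phi_pp(0)=16, phi_pp(1)=-20; phi_qq(-1)=-32, phi_qq(1)=16, phi_qq(3)=-32.
Local maxima occur where both diagonal entries negative: (-4, -1), (-4, 3), (1, -1), (1, 3). Count: 4.

4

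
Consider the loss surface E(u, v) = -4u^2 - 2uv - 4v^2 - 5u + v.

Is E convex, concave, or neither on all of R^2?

concave

E is quadratic, so its Hessian is the constant matrix H = [[-8, -2], [-2, -8]].
det(H) = 60, tr(H) = -16.
det(H) > 0 and tr(H) < 0, so H is negative definite everywhere: concave.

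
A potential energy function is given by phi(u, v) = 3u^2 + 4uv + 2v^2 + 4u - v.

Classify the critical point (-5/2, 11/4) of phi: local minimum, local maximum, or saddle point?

The Hessian of phi is constant: H = [[6, 4], [4, 4]].
det(H) = 6·4 − 4² = 8.
det(H) > 0 and tr(H) = 10 > 0, so H is positive definite and the point is a local minimum.

local minimum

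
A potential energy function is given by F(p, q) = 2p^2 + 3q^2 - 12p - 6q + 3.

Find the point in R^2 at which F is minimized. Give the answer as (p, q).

F(p,q) separates as A(p) + B(q) + 3, so its minimum is min A + min B + 3.
A'(p) = 4p - 12 vanishes at p ∈ {3}; B'(q) = 6q - 6 vanishes at q ∈ {1}.
Local minima of A (where A''>0): A(3)=-18. Local minima of B: B(1)=-3.
So the global minimum of F is A(3) + B(1) + 3 = -18 − 3 + 3 = -18, attained at (3, 1).

(3, 1)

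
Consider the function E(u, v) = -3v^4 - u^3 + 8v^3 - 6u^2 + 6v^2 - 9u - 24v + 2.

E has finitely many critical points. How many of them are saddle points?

3

E separates as a function of u plus a function of v, so ∇E=0 decouples.
∂E/∂u = -3(u + 1)(u + 3) = 0 at u ∈ {-3, -1}; ∂E/∂v = -12(v - 2)(v - 1)(v + 1) = 0 at v ∈ {-1, 1, 2}.
The Hessian is diagonal: diag(E_uu, E_vv). Second derivatives: E_uu(-3)=6, E_uu(-1)=-6; E_vv(-1)=-72, E_vv(1)=24, E_vv(2)=-36.
Saddle points occur where the two diagonal entries have opposite signs: (-3, -1), (-3, 2), (-1, 1). Count: 3.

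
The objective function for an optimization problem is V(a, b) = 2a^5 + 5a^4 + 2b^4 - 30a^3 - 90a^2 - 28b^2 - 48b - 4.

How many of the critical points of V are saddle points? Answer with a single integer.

V separates as a function of a plus a function of b, so ∇V=0 decouples.
∂V/∂a = 10a(a - 3)(a + 2)(a + 3) = 0 at a ∈ {-3, -2, 0, 3}; ∂V/∂b = 8(b - 3)(b + 1)(b + 2) = 0 at b ∈ {-2, -1, 3}.
The Hessian is diagonal: diag(V_aa, V_bb). Second derivatives: V_aa(-3)=-180, V_aa(-2)=100, V_aa(0)=-180, V_aa(3)=900; V_bb(-2)=40, V_bb(-1)=-32, V_bb(3)=160.
Saddle points occur where the two diagonal entries have opposite signs: (-3, -2), (-3, 3), (-2, -1), (0, -2), (0, 3), (3, -1). Count: 6.

6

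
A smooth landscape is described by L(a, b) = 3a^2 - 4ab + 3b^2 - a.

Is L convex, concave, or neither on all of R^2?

L is quadratic, so its Hessian is the constant matrix H = [[6, -4], [-4, 6]].
det(H) = 20, tr(H) = 12.
det(H) > 0 and tr(H) > 0, so H is positive definite everywhere: convex.

convex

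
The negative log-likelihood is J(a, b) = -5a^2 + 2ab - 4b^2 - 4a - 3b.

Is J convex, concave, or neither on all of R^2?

concave

J is quadratic, so its Hessian is the constant matrix H = [[-10, 2], [2, -8]].
det(H) = 76, tr(H) = -18.
det(H) > 0 and tr(H) < 0, so H is negative definite everywhere: concave.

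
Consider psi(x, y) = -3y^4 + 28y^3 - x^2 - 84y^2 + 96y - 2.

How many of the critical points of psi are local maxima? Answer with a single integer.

2

psi separates as a function of x plus a function of y, so ∇psi=0 decouples.
∂psi/∂x = -2x = 0 at x ∈ {0}; ∂psi/∂y = -12(y - 4)(y - 2)(y - 1) = 0 at y ∈ {1, 2, 4}.
The Hessian is diagonal: diag(psi_xx, psi_yy). Second derivatives: psi_xx(0)=-2; psi_yy(1)=-36, psi_yy(2)=24, psi_yy(4)=-72.
Local maxima occur where both diagonal entries negative: (0, 1), (0, 4). Count: 2.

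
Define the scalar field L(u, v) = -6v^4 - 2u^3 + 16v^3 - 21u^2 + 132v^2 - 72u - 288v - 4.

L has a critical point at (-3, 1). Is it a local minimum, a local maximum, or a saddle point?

The mixed partial ∂²L/∂u∂v is 0, so the Hessian at any point is diag(L_uu, L_vv) = diag(-6(2u + 7), 24(-3v^2 + 4v + 11)).
At (-3, 1): H = diag(-6, 288).
The eigenvalues have opposite signs, so H is indefinite: a saddle point.

saddle point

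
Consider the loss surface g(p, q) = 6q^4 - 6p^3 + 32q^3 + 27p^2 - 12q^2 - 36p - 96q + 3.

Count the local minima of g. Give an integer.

2

g separates as a function of p plus a function of q, so ∇g=0 decouples.
∂g/∂p = -18(p - 2)(p - 1) = 0 at p ∈ {1, 2}; ∂g/∂q = 24(q - 1)(q + 1)(q + 4) = 0 at q ∈ {-4, -1, 1}.
The Hessian is diagonal: diag(g_pp, g_qq). Second derivatives: g_pp(1)=18, g_pp(2)=-18; g_qq(-4)=360, g_qq(-1)=-144, g_qq(1)=240.
Local minima occur where both diagonal entries positive: (1, -4), (1, 1). Count: 2.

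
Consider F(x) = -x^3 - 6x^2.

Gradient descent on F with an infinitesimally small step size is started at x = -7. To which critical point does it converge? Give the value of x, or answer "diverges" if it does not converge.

F'(x) = -3x(x + 4), so F'(-7) = -63.
Gradient descent moves in the -F' direction, i.e. x is increasing.
The nearest critical point in that direction is x = -4, where F'' = 12 > 0 (a local minimum). The iterate converges there.

-4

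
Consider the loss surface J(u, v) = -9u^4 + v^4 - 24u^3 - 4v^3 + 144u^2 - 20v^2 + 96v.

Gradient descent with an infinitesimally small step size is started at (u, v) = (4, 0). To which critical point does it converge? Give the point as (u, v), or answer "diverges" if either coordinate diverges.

J is separable, so gradient descent decouples: u follows -∂J/∂u, v follows -∂J/∂v.
∂J/∂u = -36u(u - 2)(u + 4); at u=4 this is -2304, so u increases.
∂J/∂v = 4(v - 4)(v - 2)(v + 3); at v=0 this is 96, so v decreases.
The u-coordinate has no critical point in that direction and runs off to infinity.

diverges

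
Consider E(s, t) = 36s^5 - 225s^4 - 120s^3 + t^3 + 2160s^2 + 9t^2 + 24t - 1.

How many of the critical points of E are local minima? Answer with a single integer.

2

E separates as a function of s plus a function of t, so ∇E=0 decouples.
∂E/∂s = 180s(s - 4)(s - 3)(s + 2) = 0 at s ∈ {-2, 0, 3, 4}; ∂E/∂t = 3(t + 2)(t + 4) = 0 at t ∈ {-4, -2}.
The Hessian is diagonal: diag(E_ss, E_tt). Second derivatives: E_ss(-2)=-10800, E_ss(0)=4320, E_ss(3)=-2700, E_ss(4)=4320; E_tt(-4)=-6, E_tt(-2)=6.
Local minima occur where both diagonal entries positive: (0, -2), (4, -2). Count: 2.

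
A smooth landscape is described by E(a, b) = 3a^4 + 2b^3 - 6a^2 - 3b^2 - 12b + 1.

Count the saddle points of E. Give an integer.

3

E separates as a function of a plus a function of b, so ∇E=0 decouples.
∂E/∂a = 12a(a - 1)(a + 1) = 0 at a ∈ {-1, 0, 1}; ∂E/∂b = 6(b - 2)(b + 1) = 0 at b ∈ {-1, 2}.
The Hessian is diagonal: diag(E_aa, E_bb). Second derivatives: E_aa(-1)=24, E_aa(0)=-12, E_aa(1)=24; E_bb(-1)=-18, E_bb(2)=18.
Saddle points occur where the two diagonal entries have opposite signs: (-1, -1), (0, 2), (1, -1). Count: 3.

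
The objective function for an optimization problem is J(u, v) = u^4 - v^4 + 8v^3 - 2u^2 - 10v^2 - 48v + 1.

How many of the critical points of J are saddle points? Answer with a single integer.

5

J separates as a function of u plus a function of v, so ∇J=0 decouples.
∂J/∂u = 4u(u - 1)(u + 1) = 0 at u ∈ {-1, 0, 1}; ∂J/∂v = -4(v - 4)(v - 3)(v + 1) = 0 at v ∈ {-1, 3, 4}.
The Hessian is diagonal: diag(J_uu, J_vv). Second derivatives: J_uu(-1)=8, J_uu(0)=-4, J_uu(1)=8; J_vv(-1)=-80, J_vv(3)=16, J_vv(4)=-20.
Saddle points occur where the two diagonal entries have opposite signs: (-1, -1), (-1, 4), (0, 3), (1, -1), (1, 4). Count: 5.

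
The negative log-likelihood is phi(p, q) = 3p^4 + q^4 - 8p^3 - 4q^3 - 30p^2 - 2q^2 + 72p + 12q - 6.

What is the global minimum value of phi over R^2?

-167

phi(p,q) separates as A(p) + B(q) − 6, so its minimum is min A + min B − 6.
A'(p) = 12(p - 3)(p - 1)(p + 2) vanishes at p ∈ {-2, 1, 3}; B'(q) = 4(q - 3)(q - 1)(q + 1) vanishes at q ∈ {-1, 1, 3}.
Local minima of A (where A''>0): A(-2)=-152, A(3)=-27. Local minima of B: B(-1)=-9, B(3)=-9.
So the global minimum of phi is A(-2) + B(-1) − 6 = -152 − 9 − 6 = -167, attained at (-2, -1).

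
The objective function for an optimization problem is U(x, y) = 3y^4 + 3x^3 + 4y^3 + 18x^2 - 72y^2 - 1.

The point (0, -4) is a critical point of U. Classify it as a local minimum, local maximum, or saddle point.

local minimum

The mixed partial ∂²U/∂x∂y is 0, so the Hessian at any point is diag(U_xx, U_yy) = diag(18(x + 2), 12(3y^2 + 2y - 12)).
At (0, -4): H = diag(36, 336).
Both eigenvalues are positive, so H is positive definite: a local minimum.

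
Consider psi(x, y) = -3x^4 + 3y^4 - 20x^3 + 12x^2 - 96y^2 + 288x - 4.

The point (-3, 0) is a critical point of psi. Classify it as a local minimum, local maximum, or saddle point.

The mixed partial ∂²psi/∂x∂y is 0, so the Hessian at any point is diag(psi_xx, psi_yy) = diag(12(-3x^2 - 10x + 2), 12(3y^2 - 16)).
At (-3, 0): H = diag(60, -192).
The eigenvalues have opposite signs, so H is indefinite: a saddle point.

saddle point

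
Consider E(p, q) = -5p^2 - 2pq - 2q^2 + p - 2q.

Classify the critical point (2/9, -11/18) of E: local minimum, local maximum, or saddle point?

The Hessian of E is constant: H = [[-10, -2], [-2, -4]].
det(H) = (-10)·(-4) − (-2)² = 36.
det(H) > 0 and tr(H) = -14 < 0, so H is negative definite and the point is a local maximum.

local maximum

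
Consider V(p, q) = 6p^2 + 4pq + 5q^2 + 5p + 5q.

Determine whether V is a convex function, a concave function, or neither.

convex

V is quadratic, so its Hessian is the constant matrix H = [[12, 4], [4, 10]].
det(H) = 104, tr(H) = 22.
det(H) > 0 and tr(H) > 0, so H is positive definite everywhere: convex.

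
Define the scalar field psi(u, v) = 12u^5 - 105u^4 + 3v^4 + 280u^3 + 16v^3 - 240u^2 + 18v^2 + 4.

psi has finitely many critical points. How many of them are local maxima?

2

psi separates as a function of u plus a function of v, so ∇psi=0 decouples.
∂psi/∂u = 60u(u - 4)(u - 2)(u - 1) = 0 at u ∈ {0, 1, 2, 4}; ∂psi/∂v = 12v(v + 1)(v + 3) = 0 at v ∈ {-3, -1, 0}.
The Hessian is diagonal: diag(psi_uu, psi_vv). Second derivatives: psi_uu(0)=-480, psi_uu(1)=180, psi_uu(2)=-240, psi_uu(4)=1440; psi_vv(-3)=72, psi_vv(-1)=-24, psi_vv(0)=36.
Local maxima occur where both diagonal entries negative: (0, -1), (2, -1). Count: 2.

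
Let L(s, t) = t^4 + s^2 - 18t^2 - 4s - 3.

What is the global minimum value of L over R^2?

L(s,t) separates as P(s) + Q(t) − 3, so its minimum is min P + min Q − 3.
P'(s) = 2s - 4 vanishes at s ∈ {2}; Q'(t) = 4t(t - 3)(t + 3) vanishes at t ∈ {-3, 0, 3}.
Local minima of P (where P''>0): P(2)=-4. Local minima of Q: Q(-3)=-81, Q(3)=-81.
So the global minimum of L is P(2) + Q(-3) − 3 = -4 − 81 − 3 = -88, attained at (2, -3).

-88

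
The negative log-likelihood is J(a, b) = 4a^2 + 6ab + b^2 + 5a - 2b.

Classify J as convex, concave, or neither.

J is quadratic, so its Hessian is the constant matrix H = [[8, 6], [6, 2]].
det(H) = -20, tr(H) = 10.
det(H) < 0, so H is indefinite: neither convex nor concave.

neither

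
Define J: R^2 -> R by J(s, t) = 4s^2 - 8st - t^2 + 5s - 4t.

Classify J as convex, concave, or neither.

neither

J is quadratic, so its Hessian is the constant matrix H = [[8, -8], [-8, -2]].
det(H) = -80, tr(H) = 6.
det(H) < 0, so H is indefinite: neither convex nor concave.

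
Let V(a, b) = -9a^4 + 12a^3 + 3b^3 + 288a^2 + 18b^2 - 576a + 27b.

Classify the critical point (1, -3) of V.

The mixed partial ∂²V/∂a∂b is 0, so the Hessian at any point is diag(V_aa, V_bb) = diag(36(-3a^2 + 2a + 16), 18(b + 2)).
At (1, -3): H = diag(540, -18).
The eigenvalues have opposite signs, so H is indefinite: a saddle point.

saddle point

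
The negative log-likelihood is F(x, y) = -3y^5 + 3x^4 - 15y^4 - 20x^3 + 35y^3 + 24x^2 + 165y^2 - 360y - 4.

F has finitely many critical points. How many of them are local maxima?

2

F separates as a function of x plus a function of y, so ∇F=0 decouples.
∂F/∂x = 12x(x - 4)(x - 1) = 0 at x ∈ {0, 1, 4}; ∂F/∂y = -15(y - 2)(y - 1)(y + 3)(y + 4) = 0 at y ∈ {-4, -3, 1, 2}.
The Hessian is diagonal: diag(F_xx, F_yy). Second derivatives: F_xx(0)=48, F_xx(1)=-36, F_xx(4)=144; F_yy(-4)=450, F_yy(-3)=-300, F_yy(1)=300, F_yy(2)=-450.
Local maxima occur where both diagonal entries negative: (1, -3), (1, 2). Count: 2.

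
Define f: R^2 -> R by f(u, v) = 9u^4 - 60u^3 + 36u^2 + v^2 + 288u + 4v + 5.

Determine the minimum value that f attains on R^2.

-182

f(u,v) separates as P(u) + Q(v) + 5, so its minimum is min P + min Q + 5.
P'(u) = 36(u - 4)(u - 2)(u + 1) vanishes at u ∈ {-1, 2, 4}; Q'(v) = 2v + 4 vanishes at v ∈ {-2}.
Local minima of P (where P''>0): P(-1)=-183, P(4)=192. Local minima of Q: Q(-2)=-4.
So the global minimum of f is P(-1) + Q(-2) + 5 = -183 − 4 + 5 = -182, attained at (-1, -2).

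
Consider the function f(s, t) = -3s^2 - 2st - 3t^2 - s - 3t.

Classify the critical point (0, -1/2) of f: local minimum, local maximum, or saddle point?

The Hessian of f is constant: H = [[-6, -2], [-2, -6]].
det(H) = (-6)·(-6) − (-2)² = 32.
det(H) > 0 and tr(H) = -12 < 0, so H is negative definite and the point is a local maximum.

local maximum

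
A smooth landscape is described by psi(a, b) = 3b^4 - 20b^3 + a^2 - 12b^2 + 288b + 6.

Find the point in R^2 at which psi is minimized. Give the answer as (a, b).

(0, -2)

psi(a,b) separates as P(a) + Q(b) + 6, so its minimum is min P + min Q + 6.
P'(a) = 2a vanishes at a ∈ {0}; Q'(b) = 12(b - 4)(b - 3)(b + 2) vanishes at b ∈ {-2, 3, 4}.
Local minima of P (where P''>0): P(0)=0. Local minima of Q: Q(-2)=-416, Q(4)=448.
So the global minimum of psi is P(0) + Q(-2) + 6 = 0 − 416 + 6 = -410, attained at (0, -2).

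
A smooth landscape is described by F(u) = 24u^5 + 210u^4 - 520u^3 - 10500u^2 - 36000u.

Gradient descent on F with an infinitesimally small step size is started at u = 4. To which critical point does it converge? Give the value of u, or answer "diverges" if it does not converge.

5

F'(u) = 120(u - 5)(u + 3)(u + 4)(u + 5), so F'(4) = -60480.
Gradient descent moves in the -F' direction, i.e. u is increasing.
The nearest critical point in that direction is u = 5, where F'' = 86400 > 0 (a local minimum). The iterate converges there.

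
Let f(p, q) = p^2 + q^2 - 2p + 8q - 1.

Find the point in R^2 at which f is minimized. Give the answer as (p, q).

f(p,q) separates as A(p) + B(q) − 1, so its minimum is min A + min B − 1.
A'(p) = 2p - 2 vanishes at p ∈ {1}; B'(q) = 2q + 8 vanishes at q ∈ {-4}.
Local minima of A (where A''>0): A(1)=-1. Local minima of B: B(-4)=-16.
So the global minimum of f is A(1) + B(-4) − 1 = -1 − 16 − 1 = -18, attained at (1, -4).

(1, -4)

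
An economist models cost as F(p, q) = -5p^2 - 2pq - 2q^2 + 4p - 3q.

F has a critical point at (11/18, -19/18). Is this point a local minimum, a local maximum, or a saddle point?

The Hessian of F is constant: H = [[-10, -2], [-2, -4]].
det(H) = (-10)·(-4) − (-2)² = 36.
det(H) > 0 and tr(H) = -14 < 0, so H is negative definite and the point is a local maximum.

local maximum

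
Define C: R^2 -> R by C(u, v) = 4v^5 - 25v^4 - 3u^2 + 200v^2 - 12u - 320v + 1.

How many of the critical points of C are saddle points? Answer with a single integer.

C separates as a function of u plus a function of v, so ∇C=0 decouples.
∂C/∂u = -6(u + 2) = 0 at u ∈ {-2}; ∂C/∂v = 20(v - 4)(v - 2)(v - 1)(v + 2) = 0 at v ∈ {-2, 1, 2, 4}.
The Hessian is diagonal: diag(C_uu, C_vv). Second derivatives: C_uu(-2)=-6; C_vv(-2)=-1440, C_vv(1)=180, C_vv(2)=-160, C_vv(4)=720.
Saddle points occur where the two diagonal entries have opposite signs: (-2, 1), (-2, 4). Count: 2.

2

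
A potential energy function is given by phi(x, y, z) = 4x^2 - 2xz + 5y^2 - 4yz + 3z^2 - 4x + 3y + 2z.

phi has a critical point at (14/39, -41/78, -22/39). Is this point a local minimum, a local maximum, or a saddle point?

local minimum

The Hessian is constant: H = [[8, 0, -2], [0, 10, -4], [-2, -4, 6]].
Leading principal minors: Δ₁ = 8, Δ₂ = 80, Δ₃ = 312.
All leading minors are positive, so H is positive definite: a local minimum.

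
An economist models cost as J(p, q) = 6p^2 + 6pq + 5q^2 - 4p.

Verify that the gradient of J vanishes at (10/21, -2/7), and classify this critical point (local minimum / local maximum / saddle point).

local minimum

∇J = (12p + 6q - 4, 6p + 10q); substituting (10/21, -2/7) gives ∇J = (0, 0), so (10/21, -2/7) is indeed a critical point.
The Hessian of J is constant: H = [[12, 6], [6, 10]].
det(H) = 12·10 − 6² = 84.
det(H) > 0 and tr(H) = 22 > 0, so H is positive definite and the point is a local minimum.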